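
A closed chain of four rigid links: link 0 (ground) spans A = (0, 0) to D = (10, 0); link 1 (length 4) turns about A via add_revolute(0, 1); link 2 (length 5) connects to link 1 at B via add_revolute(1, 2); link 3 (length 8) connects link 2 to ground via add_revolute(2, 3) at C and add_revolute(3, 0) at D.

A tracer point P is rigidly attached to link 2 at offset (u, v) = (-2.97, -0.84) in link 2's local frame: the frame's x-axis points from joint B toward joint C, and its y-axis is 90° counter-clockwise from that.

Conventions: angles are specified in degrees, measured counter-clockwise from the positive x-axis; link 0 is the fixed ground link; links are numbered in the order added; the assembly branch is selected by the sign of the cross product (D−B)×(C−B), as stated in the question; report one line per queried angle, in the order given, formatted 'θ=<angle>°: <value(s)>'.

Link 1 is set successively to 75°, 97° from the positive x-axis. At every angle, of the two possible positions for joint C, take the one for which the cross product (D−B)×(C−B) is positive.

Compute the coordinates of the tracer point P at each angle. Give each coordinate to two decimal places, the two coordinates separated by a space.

A=(0,0), D=(10.00,0)
θ=75°: B = A + 4.00·(cos75°, sin75°) = (1.0353, 3.8637)
θ=75°: |BD| = 9.7619
θ=75°: circle(B,5.00) ∩ circle(D,8.00): a=2.8834, h=4.0849
θ=75°:   candidates: C₊=(5.3000,6.4738) cross=39.876; C₋=(2.0664,-1.0288) cross=-39.876
θ=75°:   branch + wants cross > 0 → take C=(5.3000,6.4738) (cross=39.876)
θ=75°: ex = (C−B)/|BC| = (0.8529,0.5220); ey = (-0.5220,0.8529)
θ=75°: P = B + -2.97·ex + -0.84·ey = (-1.0595,1.5969)
θ=97°: B = A + 4.00·(cos97°, sin97°) = (-0.4875, 3.9702)
θ=97°: |BD| = 11.2138
θ=97°: circle(B,5.00) ∩ circle(D,8.00): a=3.8680, h=3.1684
θ=97°:   candidates: C₊=(4.2517,5.5639) cross=35.530; C₋=(2.0082,-0.3624) cross=-35.530
θ=97°:   branch + wants cross > 0 → take C=(4.2517,5.5639) (cross=35.530)
θ=97°: ex = (C−B)/|BC| = (0.9478,0.3187); ey = (-0.3187,0.9478)
θ=97°: P = B + -2.97·ex + -0.84·ey = (-3.0348,2.2273)

θ=75°: -1.06 1.60
θ=97°: -3.03 2.23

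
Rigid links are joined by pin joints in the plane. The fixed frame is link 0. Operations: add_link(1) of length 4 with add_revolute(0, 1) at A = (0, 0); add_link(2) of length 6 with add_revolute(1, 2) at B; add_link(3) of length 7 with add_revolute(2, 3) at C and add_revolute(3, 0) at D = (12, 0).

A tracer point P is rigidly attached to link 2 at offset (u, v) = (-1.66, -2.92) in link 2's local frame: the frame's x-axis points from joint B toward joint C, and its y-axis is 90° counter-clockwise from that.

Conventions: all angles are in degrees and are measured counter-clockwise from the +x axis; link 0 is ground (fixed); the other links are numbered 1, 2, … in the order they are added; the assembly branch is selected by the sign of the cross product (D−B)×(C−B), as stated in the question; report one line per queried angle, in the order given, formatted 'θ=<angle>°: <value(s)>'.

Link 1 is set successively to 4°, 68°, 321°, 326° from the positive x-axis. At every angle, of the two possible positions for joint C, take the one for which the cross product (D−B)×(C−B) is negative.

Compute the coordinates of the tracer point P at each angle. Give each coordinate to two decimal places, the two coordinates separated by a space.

A=(0,0), D=(12.00,0)
θ=4°: B = A + 4.00·(cos4°, sin4°) = (3.9903, 0.2790)
θ=4°: |BD| = 8.0146
θ=4°: circle(B,6.00) ∩ circle(D,7.00): a=3.1963, h=5.0778
θ=4°:   candidates: C₊=(7.3614,5.2424) cross=40.696; C₋=(7.0078,-4.9069) cross=-40.696
θ=4°:   branch - wants cross < 0 → take C=(7.0078,-4.9069) (cross=-40.696)
θ=4°: ex = (C−B)/|BC| = (0.5029,-0.8643); ey = (0.8643,0.5029)
θ=4°: P = B + -1.66·ex + -2.92·ey = (0.6316,0.2453)
θ=68°: B = A + 4.00·(cos68°, sin68°) = (1.4984, 3.7087)
θ=68°: |BD| = 11.1372
θ=68°: circle(B,6.00) ∩ circle(D,7.00): a=4.9850, h=3.3392
θ=68°:   candidates: C₊=(7.3108,5.1973) cross=37.189; C₋=(5.0869,-1.0999) cross=-37.189
θ=68°:   branch - wants cross < 0 → take C=(5.0869,-1.0999) (cross=-37.189)
θ=68°: ex = (C−B)/|BC| = (0.5981,-0.8014); ey = (0.8014,0.5981)
θ=68°: P = B + -1.66·ex + -2.92·ey = (-1.8346,3.2927)
θ=321°: B = A + 4.00·(cos321°, sin321°) = (3.1086, -2.5173)
θ=321°: |BD| = 9.2409
θ=321°: circle(B,6.00) ∩ circle(D,7.00): a=3.9170, h=4.5450
θ=321°:   candidates: C₊=(5.6394,2.9228) cross=42.000; C₋=(8.1156,-5.8233) cross=-42.000
θ=321°:   branch - wants cross < 0 → take C=(8.1156,-5.8233) (cross=-42.000)
θ=321°: ex = (C−B)/|BC| = (0.8345,-0.5510); ey = (0.5510,0.8345)
θ=321°: P = B + -1.66·ex + -2.92·ey = (0.1144,-4.0393)
θ=326°: B = A + 4.00·(cos326°, sin326°) = (3.3162, -2.2368)
θ=326°: |BD| = 8.9673
θ=326°: circle(B,6.00) ∩ circle(D,7.00): a=3.7588, h=4.6767
θ=326°:   candidates: C₊=(5.7896,3.2297) cross=41.937; C₋=(8.1227,-5.8281) cross=-41.937
θ=326°:   branch - wants cross < 0 → take C=(8.1227,-5.8281) (cross=-41.937)
θ=326°: ex = (C−B)/|BC| = (0.8011,-0.5985); ey = (0.5985,0.8011)
θ=326°: P = B + -1.66·ex + -2.92·ey = (0.2386,-3.5824)

θ=4°: 0.63 0.25
θ=68°: -1.83 3.29
θ=321°: 0.11 -4.04
θ=326°: 0.24 -3.58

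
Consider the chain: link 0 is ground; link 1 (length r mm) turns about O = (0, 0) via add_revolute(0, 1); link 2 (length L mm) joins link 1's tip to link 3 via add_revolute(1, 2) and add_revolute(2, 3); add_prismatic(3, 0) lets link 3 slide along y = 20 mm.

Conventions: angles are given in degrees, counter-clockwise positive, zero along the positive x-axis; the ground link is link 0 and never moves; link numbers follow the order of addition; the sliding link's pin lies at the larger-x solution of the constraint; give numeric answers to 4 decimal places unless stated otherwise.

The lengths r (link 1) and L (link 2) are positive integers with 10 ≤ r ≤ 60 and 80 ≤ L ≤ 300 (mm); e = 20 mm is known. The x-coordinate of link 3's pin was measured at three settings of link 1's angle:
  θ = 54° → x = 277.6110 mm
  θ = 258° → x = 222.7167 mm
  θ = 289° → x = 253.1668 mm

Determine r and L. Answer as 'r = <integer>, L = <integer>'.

constraint per measurement: (x − r cos θ)² + (r sin θ − e)² = L²
subtracting the θ₁ and θ₂ equations cancels the r² and L² terms:
r = (x₁² − x₂²) / (2[(x₁cos θ₁ + e sin θ₁) − (x₂cos θ₂ + e sin θ₂)]) = 56.0000 → r = 56
L² = (x₁ − r cos θ₁)² + (r sin θ₁ − e)² = 60515.9963 → L = 246.0000 → L = 246
check at θ₃=289°: x = 253.1668 (printed 253.1668) ✓

r = 56, L = 246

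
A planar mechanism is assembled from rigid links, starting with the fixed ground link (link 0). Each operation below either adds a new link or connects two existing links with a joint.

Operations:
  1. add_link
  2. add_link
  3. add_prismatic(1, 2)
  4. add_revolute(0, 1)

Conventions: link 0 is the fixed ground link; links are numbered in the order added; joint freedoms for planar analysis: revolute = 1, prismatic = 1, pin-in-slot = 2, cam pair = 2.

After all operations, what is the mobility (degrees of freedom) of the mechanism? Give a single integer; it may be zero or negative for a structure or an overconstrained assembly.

ground; <1,0,0>
#1 <2,0,0>
#2 <3,0,0>
P:1↔2 J1 <3,1,0>
R:0↔1 J1 <3,2,0>
3×2 − 2×2 − 1×0 = 2

M = 2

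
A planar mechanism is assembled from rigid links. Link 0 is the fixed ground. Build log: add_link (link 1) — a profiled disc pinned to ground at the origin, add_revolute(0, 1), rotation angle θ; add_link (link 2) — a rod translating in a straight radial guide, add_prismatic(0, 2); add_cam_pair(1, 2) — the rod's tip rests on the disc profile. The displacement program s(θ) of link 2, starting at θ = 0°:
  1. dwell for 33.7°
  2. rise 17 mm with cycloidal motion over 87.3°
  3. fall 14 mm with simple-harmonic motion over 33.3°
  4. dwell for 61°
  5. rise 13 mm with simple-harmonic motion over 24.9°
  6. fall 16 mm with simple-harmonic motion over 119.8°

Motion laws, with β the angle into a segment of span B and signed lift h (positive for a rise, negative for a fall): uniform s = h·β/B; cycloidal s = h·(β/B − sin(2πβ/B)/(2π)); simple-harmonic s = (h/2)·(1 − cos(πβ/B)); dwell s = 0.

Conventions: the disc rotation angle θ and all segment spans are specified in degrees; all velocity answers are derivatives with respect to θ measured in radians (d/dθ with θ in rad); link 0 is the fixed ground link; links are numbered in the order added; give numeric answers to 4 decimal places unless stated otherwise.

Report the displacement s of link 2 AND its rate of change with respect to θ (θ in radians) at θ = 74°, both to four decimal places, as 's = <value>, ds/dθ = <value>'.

seg 1 [0°–33.7°] dwell: s stays 0.0000
seg 2 [33.7°–121°] cycloidal, h=17: θ=74° here. β=40.3, B=87.3. 17·(0.4616 − sin(2π·0.4616)/(2π)) = 7.2016 → s = 7.2016
velocity in seg [33.7°–121°] (cycloidal), θ in radians: β = 40.3° = 0.7034 rad, B = 87.3° = 1.5237 rad; ds/dθ = (h/B)(1 − cos(2πβ/B)) = (17/1.5237)(1 − cos(2π·0.4616)) = 21.991775 mm/rad

s = 7.2016, ds/dθ = 21.9918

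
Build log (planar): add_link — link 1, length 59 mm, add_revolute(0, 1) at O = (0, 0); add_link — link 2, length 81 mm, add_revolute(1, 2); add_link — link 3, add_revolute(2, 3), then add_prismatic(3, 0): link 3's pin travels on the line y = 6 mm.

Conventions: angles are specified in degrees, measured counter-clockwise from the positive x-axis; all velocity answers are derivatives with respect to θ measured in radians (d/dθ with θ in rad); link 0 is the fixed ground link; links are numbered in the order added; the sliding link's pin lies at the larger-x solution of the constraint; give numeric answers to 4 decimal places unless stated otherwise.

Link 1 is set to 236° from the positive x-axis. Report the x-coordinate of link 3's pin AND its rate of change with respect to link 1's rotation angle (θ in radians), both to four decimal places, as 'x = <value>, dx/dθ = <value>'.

geometry: r = 59 mm, L = 81 mm, e = 6 mm
crank pin P = (r cos θ, r sin θ) = (-32.992381, -48.913217)
h = r sin θ − e = -48.913217 − 6 = -54.913217
x = r cos θ + √(L² − h²) = -32.992381 + 59.544426 = 26.552044
dx/dθ = −r sin θ − h·r cos θ/√(L² − h²) (θ in radians; h = -54.913217) = 18.486896

x = 26.5520, dx/dθ = 18.4869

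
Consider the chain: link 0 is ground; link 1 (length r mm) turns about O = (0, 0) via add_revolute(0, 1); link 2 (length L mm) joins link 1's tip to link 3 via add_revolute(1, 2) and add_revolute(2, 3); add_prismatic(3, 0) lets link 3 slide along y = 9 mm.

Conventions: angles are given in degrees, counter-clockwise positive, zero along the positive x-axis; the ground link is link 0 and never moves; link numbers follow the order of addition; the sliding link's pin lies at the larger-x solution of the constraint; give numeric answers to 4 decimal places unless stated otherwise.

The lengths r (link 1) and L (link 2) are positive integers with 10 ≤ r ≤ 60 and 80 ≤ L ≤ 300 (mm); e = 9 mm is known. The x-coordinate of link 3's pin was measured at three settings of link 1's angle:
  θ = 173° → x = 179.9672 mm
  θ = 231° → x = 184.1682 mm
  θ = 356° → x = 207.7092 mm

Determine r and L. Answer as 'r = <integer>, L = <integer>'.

constraint per measurement: (x − r cos θ)² + (r sin θ − e)² = L²
subtracting the θ₁ and θ₂ equations cancels the r² and L² terms:
r = (x₁² − x₂²) / (2[(x₁cos θ₁ + e sin θ₁) − (x₂cos θ₂ + e sin θ₂)]) = 13.9999 → r = 14
L² = (x₁ − r cos θ₁)² + (r sin θ₁ − e)² = 37636.0031 → L = 194.0000 → L = 194
check at θ₃=356°: x = 207.7092 (printed 207.7092) ✓

r = 14, L = 194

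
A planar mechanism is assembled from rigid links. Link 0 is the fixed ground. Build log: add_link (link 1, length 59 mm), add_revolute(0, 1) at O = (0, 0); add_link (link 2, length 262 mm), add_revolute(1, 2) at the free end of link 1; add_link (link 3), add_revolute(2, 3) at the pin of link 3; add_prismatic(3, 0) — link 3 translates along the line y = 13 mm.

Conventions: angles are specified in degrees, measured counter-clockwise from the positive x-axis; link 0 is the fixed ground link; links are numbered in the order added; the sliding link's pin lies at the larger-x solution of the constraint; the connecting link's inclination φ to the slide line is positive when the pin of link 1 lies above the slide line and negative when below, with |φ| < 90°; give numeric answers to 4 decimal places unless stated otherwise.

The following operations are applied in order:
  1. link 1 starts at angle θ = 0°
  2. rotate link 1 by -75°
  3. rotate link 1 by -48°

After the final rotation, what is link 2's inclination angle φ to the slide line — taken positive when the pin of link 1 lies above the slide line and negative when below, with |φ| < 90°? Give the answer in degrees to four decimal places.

geometry: r = 59 mm, L = 262 mm, e = 13 mm; θ starts at 0°
rotate link 1 by -75°: θ ← 0° -75° = -75°
rotate link 1 by -48°: θ ← -75° -48° = -123°
h = r sin θ − e = -49.481564 − 13 = -62.481564
sin φ = h / L = -62.481564 / 262 = -0.23847925
φ = arcsin(-0.23847925) = -13.796802°

-13.7968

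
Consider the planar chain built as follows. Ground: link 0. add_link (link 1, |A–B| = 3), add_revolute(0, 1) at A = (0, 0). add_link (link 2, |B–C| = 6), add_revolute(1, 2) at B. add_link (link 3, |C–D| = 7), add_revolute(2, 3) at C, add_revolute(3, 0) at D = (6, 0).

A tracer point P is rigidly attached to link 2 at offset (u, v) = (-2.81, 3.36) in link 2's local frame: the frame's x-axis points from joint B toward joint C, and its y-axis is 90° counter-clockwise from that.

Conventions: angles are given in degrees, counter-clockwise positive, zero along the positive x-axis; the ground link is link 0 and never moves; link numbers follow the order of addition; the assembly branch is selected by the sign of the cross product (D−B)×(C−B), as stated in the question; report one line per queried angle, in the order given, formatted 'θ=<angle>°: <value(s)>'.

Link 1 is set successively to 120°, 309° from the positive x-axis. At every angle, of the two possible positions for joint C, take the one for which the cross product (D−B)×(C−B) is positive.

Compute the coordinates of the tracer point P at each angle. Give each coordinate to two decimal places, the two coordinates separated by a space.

A=(0,0), D=(6.00,0)
θ=120°: B = A + 3.00·(cos120°, sin120°) = (-1.5000, 2.5981)
θ=120°: |BD| = 7.9373
θ=120°: circle(B,6.00) ∩ circle(D,7.00): a=3.1497, h=5.1068
θ=120°:   candidates: C₊=(3.1478,6.3926) cross=40.534; C₋=(-0.1954,-3.2584) cross=-40.534
θ=120°:   branch + wants cross > 0 → take C=(3.1478,6.3926) (cross=40.534)
θ=120°: ex = (C−B)/|BC| = (0.7746,0.6324); ey = (-0.6324,0.7746)
θ=120°: P = B + -2.81·ex + 3.36·ey = (-5.8016,3.4237)
θ=309°: B = A + 3.00·(cos309°, sin309°) = (1.8880, -2.3314)
θ=309°: |BD| = 4.7270
θ=309°: circle(B,6.00) ∩ circle(D,7.00): a=0.9884, h=5.9180
θ=309°:   candidates: C₊=(-0.1711,3.3042) cross=27.974; C₋=(5.6667,-6.9921) cross=-27.974
θ=309°:   branch + wants cross > 0 → take C=(-0.1711,3.3042) (cross=27.974)
θ=309°: ex = (C−B)/|BC| = (-0.3432,0.9393); ey = (-0.9393,-0.3432)
θ=309°: P = B + -2.81·ex + 3.36·ey = (-0.3037,-6.1239)

θ=120°: -5.80 3.42
θ=309°: -0.30 -6.12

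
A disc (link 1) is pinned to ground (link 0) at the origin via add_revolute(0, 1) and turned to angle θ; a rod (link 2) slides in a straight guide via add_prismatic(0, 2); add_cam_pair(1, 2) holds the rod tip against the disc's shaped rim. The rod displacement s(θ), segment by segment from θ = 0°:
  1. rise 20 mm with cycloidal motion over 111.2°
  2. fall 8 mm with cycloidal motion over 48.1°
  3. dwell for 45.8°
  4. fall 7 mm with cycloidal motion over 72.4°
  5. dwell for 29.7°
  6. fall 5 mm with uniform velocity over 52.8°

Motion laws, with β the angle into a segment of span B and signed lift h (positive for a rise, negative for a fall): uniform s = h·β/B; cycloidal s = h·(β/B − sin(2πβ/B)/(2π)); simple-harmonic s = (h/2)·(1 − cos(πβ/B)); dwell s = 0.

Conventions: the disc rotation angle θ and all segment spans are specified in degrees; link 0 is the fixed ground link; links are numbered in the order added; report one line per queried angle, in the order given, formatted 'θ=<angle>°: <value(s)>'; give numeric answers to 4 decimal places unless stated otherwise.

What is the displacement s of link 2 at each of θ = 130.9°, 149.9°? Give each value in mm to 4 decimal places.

segment 1 (0° to 111.2°, cycloidal, h = 20) is passed completely: s = 0.0000 + (20) = 20.0000
θ = 130.9° falls in segment 2 (111.2° to 159.3°, cycloidal, h = -8): β = 130.9 − 111.2 = 19.7°, B = 48.1°; Δs = -8·(0.4096 − sin(2π·0.4096)/(2π)) = -2.5913; s = 20.0000 − 2.5913 = 17.4087
θ = 149.9° falls in segment 2 (111.2° to 159.3°, cycloidal, h = -8): β = 149.9 − 111.2 = 38.7°, B = 48.1°; Δs = -8·(0.8046 − sin(2π·0.8046)/(2π)) = -7.6357; s = 20.0000 − 7.6357 = 12.3643

θ=130.9°: 17.4087
θ=149.9°: 12.3643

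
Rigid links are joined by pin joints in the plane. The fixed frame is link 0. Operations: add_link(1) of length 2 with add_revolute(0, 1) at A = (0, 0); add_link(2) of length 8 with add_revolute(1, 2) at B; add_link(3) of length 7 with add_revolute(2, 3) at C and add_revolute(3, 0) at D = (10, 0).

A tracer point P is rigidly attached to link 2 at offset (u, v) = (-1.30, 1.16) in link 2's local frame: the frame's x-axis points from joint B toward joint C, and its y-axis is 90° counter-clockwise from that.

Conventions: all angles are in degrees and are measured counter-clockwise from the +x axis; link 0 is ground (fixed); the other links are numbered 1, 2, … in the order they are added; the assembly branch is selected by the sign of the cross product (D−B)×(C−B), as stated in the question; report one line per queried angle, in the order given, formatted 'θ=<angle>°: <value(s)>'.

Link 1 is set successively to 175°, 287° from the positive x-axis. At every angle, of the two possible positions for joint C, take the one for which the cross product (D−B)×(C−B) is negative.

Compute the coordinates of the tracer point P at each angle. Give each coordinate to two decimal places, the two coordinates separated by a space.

A=(0,0), D=(10.00,0)
θ=175°: B = A + 2.00·(cos175°, sin175°) = (-1.9924, 0.1743)
θ=175°: |BD| = 11.9937
θ=175°: circle(B,8.00) ∩ circle(D,7.00): a=6.6222, h=4.4885
θ=175°:   candidates: C₊=(4.6943,4.5661) cross=53.834; C₋=(4.5638,-4.4100) cross=-53.834
θ=175°:   branch - wants cross < 0 → take C=(4.5638,-4.4100) (cross=-53.834)
θ=175°: ex = (C−B)/|BC| = (0.8195,-0.5730); ey = (0.5730,0.8195)
θ=175°: P = B + -1.30·ex + 1.16·ey = (-2.3931,1.8699)
θ=287°: B = A + 2.00·(cos287°, sin287°) = (0.5847, -1.9126)
θ=287°: |BD| = 9.6076
θ=287°: circle(B,8.00) ∩ circle(D,7.00): a=5.5844, h=5.7284
θ=287°:   candidates: C₊=(4.9170,4.8128) cross=55.036; C₋=(7.1978,-6.4146) cross=-55.036
θ=287°:   branch - wants cross < 0 → take C=(7.1978,-6.4146) (cross=-55.036)
θ=287°: ex = (C−B)/|BC| = (0.8266,-0.5628); ey = (0.5628,0.8266)
θ=287°: P = B + -1.30·ex + 1.16·ey = (0.1629,-0.2221)

θ=175°: -2.39 1.87
θ=287°: 0.16 -0.22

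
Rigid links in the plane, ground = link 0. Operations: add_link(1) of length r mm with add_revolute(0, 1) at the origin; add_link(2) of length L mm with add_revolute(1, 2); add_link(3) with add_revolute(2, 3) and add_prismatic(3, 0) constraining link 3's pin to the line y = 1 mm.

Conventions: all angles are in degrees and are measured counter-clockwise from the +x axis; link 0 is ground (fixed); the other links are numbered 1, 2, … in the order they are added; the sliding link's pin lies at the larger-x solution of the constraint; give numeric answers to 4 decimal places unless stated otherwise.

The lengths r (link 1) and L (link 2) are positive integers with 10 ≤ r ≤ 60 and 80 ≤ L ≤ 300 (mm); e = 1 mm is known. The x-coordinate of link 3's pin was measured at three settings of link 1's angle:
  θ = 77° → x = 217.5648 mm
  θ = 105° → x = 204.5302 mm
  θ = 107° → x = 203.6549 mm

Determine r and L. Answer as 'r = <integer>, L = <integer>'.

constraint per measurement: (x − r cos θ)² + (r sin θ − e)² = L²
subtracting the θ₁ and θ₂ equations cancels the r² and L² terms:
r = (x₁² − x₂²) / (2[(x₁cos θ₁ + e sin θ₁) − (x₂cos θ₂ + e sin θ₂)]) = 26.9999 → r = 27
L² = (x₁ − r cos θ₁)² + (r sin θ₁ − e)² = 45368.9889 → L = 213.0000 → L = 213
check at θ₃=107°: x = 203.6549 (printed 203.6549) ✓

r = 27, L = 213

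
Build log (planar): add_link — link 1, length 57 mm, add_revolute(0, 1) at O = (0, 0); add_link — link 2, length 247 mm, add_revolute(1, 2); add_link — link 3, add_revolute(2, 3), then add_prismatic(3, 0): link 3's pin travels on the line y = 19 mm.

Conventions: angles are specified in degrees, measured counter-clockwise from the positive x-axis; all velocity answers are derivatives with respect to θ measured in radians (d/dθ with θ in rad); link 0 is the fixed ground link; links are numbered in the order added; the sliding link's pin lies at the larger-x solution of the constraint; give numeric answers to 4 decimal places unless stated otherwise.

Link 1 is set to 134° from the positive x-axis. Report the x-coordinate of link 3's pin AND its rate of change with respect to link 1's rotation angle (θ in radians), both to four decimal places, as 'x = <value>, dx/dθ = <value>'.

geometry: r = 57 mm, L = 247 mm, e = 19 mm
crank pin P = (r cos θ, r sin θ) = (-39.595527, 41.002369)
h = r sin θ − e = 41.002369 − 19 = 22.002369
x = r cos θ + √(L² − h²) = -39.595527 + 246.018080 = 206.422553
dx/dθ = −r sin θ − h·r cos θ/√(L² − h²) (θ in radians; h = 22.002369) = -37.461184

x = 206.4226, dx/dθ = -37.4612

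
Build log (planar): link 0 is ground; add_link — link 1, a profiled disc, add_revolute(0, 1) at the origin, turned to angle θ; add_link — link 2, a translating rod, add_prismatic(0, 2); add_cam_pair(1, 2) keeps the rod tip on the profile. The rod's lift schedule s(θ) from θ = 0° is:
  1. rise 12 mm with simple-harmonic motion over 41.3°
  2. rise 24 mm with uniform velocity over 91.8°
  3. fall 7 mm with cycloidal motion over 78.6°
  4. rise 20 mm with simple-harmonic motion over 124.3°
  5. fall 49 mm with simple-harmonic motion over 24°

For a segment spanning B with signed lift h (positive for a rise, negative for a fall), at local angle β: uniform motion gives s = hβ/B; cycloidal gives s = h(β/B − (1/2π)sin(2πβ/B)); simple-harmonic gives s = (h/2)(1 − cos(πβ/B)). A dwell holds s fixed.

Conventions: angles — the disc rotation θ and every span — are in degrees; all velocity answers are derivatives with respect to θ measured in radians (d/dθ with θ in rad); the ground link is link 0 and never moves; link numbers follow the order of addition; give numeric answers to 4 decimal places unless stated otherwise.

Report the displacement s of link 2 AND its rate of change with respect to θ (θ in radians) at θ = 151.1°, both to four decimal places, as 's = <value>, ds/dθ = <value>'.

seg 1 [0°–41.3°] simple-harmonic, h=12: full span → s += 12 → s = 12.0000
seg 2 [41.3°–133.1°] uniform, h=24: full span → s += 24 → s = 36.0000
seg 3 [133.1°–211.7°] cycloidal, h=-7: θ=151.1° here. β=18, B=78.6. -7·(0.2290 − sin(2π·0.2290)/(2π)) = -0.4986 → s = 35.5014
velocity in seg [133.1°–211.7°] (cycloidal), θ in radians: β = 18° = 0.3142 rad, B = 78.6° = 1.3718 rad; ds/dθ = (h/B)(1 − cos(2πβ/B)) = ((-7)/1.3718)(1 − cos(2π·0.2290)) = -4.431590 mm/rad

s = 35.5014, ds/dθ = -4.4316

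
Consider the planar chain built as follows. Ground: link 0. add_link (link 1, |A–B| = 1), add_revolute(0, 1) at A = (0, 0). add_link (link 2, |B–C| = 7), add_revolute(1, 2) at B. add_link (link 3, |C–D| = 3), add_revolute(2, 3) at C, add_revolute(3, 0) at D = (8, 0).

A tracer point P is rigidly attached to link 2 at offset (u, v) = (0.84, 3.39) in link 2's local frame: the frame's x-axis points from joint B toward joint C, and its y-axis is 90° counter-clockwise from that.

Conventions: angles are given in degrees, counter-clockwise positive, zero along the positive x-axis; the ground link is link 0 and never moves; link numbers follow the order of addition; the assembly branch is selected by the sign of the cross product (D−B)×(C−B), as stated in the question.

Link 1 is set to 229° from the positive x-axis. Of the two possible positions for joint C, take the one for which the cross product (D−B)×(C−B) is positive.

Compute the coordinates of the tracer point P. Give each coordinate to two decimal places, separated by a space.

A=(0,0), D=(8.00,0)
B = A + 1.00·(cos229°, sin229°) = (-0.6561, -0.7547)
|BD| = 8.6889
circle(B,7.00) ∩ circle(D,3.00): a=6.6462, h=2.1972
  candidates: C₊=(5.7742,2.0114) cross=19.091; C₋=(6.1559,-2.3663) cross=-19.091
  branch + wants cross > 0 → take C=(5.7742,2.0114) (cross=19.091)
ex = (C−B)/|BC| = (0.9186,0.3952); ey = (-0.3952,0.9186)
P = B + 0.84·ex + 3.39·ey = (-1.2240,2.6913)

-1.22 2.69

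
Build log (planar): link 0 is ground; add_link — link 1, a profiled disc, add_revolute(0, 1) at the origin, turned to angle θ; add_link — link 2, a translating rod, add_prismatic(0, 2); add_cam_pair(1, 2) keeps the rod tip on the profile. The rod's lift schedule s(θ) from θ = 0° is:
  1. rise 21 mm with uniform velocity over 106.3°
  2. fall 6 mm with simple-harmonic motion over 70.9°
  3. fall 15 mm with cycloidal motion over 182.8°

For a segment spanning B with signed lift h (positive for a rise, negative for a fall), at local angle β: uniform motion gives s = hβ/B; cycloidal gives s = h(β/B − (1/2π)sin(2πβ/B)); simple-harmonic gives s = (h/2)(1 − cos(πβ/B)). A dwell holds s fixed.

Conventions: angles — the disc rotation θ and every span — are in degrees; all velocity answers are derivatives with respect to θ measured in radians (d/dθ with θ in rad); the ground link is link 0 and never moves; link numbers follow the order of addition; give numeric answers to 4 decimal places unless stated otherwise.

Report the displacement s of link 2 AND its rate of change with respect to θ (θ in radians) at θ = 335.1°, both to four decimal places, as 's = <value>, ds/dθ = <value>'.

seg 1 [0°–106.3°] uniform, h=21: full span → s += 21 → s = 21.0000
seg 2 [106.3°–177.2°] simple-harmonic, h=-6: full span → s += -6 → s = 15.0000
seg 3 [177.2°–360°] cycloidal, h=-15: θ=335.1° here. β=157.9, B=182.8. -15·(0.8638 − sin(2π·0.8638)/(2π)) = -14.7595 → s = 0.2405
velocity in seg [177.2°–360°] (cycloidal), θ in radians: β = 157.9° = 2.7559 rad, B = 182.8° = 3.1905 rad; ds/dθ = (h/B)(1 − cos(2πβ/B)) = ((-15)/3.1905)(1 − cos(2π·0.8638)) = -1.619348 mm/rad

s = 0.2405, ds/dθ = -1.6193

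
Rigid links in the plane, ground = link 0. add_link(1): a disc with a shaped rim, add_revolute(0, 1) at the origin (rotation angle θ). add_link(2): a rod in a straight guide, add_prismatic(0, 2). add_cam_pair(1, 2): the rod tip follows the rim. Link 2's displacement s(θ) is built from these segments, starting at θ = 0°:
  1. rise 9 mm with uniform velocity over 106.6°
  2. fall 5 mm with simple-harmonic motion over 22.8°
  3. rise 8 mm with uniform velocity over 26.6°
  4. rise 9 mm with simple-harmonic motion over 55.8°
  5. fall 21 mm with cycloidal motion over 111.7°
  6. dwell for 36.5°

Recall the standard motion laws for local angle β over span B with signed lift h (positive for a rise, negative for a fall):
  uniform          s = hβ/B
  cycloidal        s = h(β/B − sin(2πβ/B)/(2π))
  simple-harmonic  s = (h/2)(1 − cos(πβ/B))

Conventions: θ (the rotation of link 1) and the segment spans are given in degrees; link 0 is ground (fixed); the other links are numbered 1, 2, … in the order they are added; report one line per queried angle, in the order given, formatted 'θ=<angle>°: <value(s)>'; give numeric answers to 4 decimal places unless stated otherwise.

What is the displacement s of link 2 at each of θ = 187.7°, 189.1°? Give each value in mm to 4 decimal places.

segment 1 (0° to 106.6°, uniform, h = 9) is passed completely: s = 0.0000 + (9) = 9.0000
segment 2 (106.6° to 129.4°, simple-harmonic, h = -5) is passed completely: s = 9.0000 + (-5) = 4.0000
segment 3 (129.4° to 156°, uniform, h = 8) is passed completely: s = 4.0000 + (8) = 12.0000
θ = 187.7° falls in segment 4 (156° to 211.8°, simple-harmonic, h = 9): β = 187.7 − 156 = 31.7°, B = 55.8°; Δs = 9/2·(1 − cos(π·0.5681)) = 5.4554; s = 12.0000 + 5.4554 = 17.4554
θ = 189.1° falls in segment 4 (156° to 211.8°, simple-harmonic, h = 9): β = 189.1 − 156 = 33.1°, B = 55.8°; Δs = 9/2·(1 − cos(π·0.5932)) = 5.7987; s = 12.0000 + 5.7987 = 17.7987

θ=187.7°: 17.4554
θ=189.1°: 17.7987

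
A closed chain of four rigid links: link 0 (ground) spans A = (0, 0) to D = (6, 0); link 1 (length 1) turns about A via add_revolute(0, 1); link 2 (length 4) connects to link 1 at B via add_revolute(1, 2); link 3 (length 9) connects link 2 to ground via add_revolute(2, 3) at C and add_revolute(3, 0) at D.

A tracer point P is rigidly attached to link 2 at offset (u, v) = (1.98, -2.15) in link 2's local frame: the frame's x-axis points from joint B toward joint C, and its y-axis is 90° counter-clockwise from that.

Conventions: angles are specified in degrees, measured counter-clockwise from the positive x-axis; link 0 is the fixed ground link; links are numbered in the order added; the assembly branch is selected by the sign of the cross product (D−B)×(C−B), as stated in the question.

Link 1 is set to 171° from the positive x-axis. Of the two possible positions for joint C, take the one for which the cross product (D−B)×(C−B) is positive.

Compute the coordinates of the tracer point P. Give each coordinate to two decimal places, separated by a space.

A=(0,0), D=(6.00,0)
B = A + 1.00·(cos171°, sin171°) = (-0.9877, 0.1564)
|BD| = 6.9894
circle(B,4.00) ∩ circle(D,9.00): a=-1.1552, h=3.8296
  candidates: C₊=(-2.0568,4.0109) cross=26.767; C₋=(-2.2283,-3.6463) cross=-26.767
  branch + wants cross > 0 → take C=(-2.0568,4.0109) (cross=26.767)
ex = (C−B)/|BC| = (-0.2673,0.9636); ey = (-0.9636,-0.2673)
P = B + 1.98·ex + -2.15·ey = (0.5549,2.6391)

0.55 2.64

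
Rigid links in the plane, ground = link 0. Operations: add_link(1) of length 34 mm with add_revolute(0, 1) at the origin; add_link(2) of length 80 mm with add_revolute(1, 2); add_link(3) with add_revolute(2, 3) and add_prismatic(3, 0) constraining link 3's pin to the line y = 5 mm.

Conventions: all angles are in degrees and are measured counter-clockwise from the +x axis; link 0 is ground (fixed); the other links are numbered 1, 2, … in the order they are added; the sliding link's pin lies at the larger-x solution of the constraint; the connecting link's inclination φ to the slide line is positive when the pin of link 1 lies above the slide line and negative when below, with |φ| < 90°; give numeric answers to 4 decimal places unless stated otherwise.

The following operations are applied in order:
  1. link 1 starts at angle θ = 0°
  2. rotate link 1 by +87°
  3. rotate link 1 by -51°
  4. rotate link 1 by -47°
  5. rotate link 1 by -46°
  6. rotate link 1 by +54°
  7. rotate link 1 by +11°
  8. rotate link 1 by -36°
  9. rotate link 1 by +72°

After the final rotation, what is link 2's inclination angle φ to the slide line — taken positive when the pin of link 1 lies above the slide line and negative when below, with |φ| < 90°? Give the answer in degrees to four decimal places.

geometry: r = 34 mm, L = 80 mm, e = 5 mm; θ starts at 0°
rotate link 1 by +87°: θ ← 0° +87° = 87°
rotate link 1 by -51°: θ ← 87° -51° = 36°
rotate link 1 by -47°: θ ← 36° -47° = -11°
rotate link 1 by -46°: θ ← -11° -46° = -57°
rotate link 1 by +54°: θ ← -57° +54° = -3°
rotate link 1 by +11°: θ ← -3° +11° = 8°
rotate link 1 by -36°: θ ← 8° -36° = -28°
rotate link 1 by +72°: θ ← -28° +72° = 44°
h = r sin θ − e = 23.618385 − 5 = 18.618385
sin φ = h / L = 18.618385 / 80 = 0.23272981
φ = arcsin(0.23272981) = 13.457840°

13.4578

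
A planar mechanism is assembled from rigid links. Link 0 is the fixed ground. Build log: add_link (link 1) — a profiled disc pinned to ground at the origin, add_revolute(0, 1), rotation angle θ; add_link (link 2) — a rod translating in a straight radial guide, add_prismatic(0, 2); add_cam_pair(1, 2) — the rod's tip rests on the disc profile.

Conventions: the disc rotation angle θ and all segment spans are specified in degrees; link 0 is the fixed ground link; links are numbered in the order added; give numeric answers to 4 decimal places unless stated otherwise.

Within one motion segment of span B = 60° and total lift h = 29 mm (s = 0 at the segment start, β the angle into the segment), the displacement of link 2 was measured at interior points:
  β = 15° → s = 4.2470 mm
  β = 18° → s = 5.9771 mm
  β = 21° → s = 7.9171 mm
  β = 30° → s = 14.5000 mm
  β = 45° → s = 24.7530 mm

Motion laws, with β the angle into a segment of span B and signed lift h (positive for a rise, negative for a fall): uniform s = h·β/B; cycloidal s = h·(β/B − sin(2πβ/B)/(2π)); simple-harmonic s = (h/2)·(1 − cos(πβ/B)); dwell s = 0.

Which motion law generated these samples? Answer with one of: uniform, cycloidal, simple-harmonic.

candidates at β/B = r: uniform s = h·r (linear in β); cycloidal s = h·(r − sin(2πr)/(2π)); simple-harmonic s = (h/2)(1 − cos(πr))
β=15°: printed 4.2470 | uniform 7.2500, cycloidal 2.6345, simple-harmonic 4.2470
β=18°: printed 5.9771 | uniform 8.7000, cycloidal 4.3104, simple-harmonic 5.9771
β=21°: printed 7.9171 | uniform 10.1500, cycloidal 6.4160, simple-harmonic 7.9171
β=30°: printed 14.5000 | uniform 14.5000, cycloidal 14.5000, simple-harmonic 14.5000
β=45°: printed 24.7530 | uniform 21.7500, cycloidal 26.3655, simple-harmonic 24.7530
only one law matches every sample → simple-harmonic

simple-harmonic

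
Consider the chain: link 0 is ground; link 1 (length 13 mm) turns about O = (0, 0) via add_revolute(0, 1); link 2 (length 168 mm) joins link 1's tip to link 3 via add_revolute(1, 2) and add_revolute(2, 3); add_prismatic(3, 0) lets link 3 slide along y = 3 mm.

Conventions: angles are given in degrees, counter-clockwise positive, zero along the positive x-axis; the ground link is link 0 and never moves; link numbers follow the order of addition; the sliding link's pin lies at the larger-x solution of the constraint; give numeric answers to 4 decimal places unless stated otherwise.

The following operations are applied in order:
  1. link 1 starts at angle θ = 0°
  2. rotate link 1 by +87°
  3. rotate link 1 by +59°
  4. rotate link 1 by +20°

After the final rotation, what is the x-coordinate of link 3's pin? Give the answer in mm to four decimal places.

geometry: r = 13 mm, L = 168 mm, e = 3 mm; θ starts at 0°
rotate link 1 by +87°: θ ← 0° +87° = 87°
rotate link 1 by +59°: θ ← 87° +59° = 146°
rotate link 1 by +20°: θ ← 146° +20° = 166°
crank pin P = (r cos θ, r sin θ) = (-12.613844, 3.144985)
h = r sin θ − e = 3.144985 − 3 = 0.144985
x = r cos θ + √(L² − h²) = -12.613844 + 167.999937 = 155.386093

155.3861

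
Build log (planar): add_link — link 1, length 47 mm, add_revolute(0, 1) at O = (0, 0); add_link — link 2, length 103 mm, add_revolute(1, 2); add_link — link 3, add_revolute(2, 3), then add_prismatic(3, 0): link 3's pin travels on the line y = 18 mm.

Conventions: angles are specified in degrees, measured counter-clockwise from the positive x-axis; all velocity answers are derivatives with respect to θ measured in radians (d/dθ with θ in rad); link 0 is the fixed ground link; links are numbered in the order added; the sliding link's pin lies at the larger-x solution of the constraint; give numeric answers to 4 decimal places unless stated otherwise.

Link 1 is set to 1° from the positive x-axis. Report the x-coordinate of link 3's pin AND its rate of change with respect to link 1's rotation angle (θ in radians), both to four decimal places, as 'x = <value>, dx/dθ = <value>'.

geometry: r = 47 mm, L = 103 mm, e = 18 mm
crank pin P = (r cos θ, r sin θ) = (46.992842, 0.820263)
h = r sin θ − e = 0.820263 − 18 = -17.179737
x = r cos θ + √(L² − h²) = 46.992842 + 101.557159 = 148.550001
dx/dθ = −r sin θ − h·r cos θ/√(L² − h²) (θ in radians; h = -17.179737) = 7.129198

x = 148.5500, dx/dθ = 7.1292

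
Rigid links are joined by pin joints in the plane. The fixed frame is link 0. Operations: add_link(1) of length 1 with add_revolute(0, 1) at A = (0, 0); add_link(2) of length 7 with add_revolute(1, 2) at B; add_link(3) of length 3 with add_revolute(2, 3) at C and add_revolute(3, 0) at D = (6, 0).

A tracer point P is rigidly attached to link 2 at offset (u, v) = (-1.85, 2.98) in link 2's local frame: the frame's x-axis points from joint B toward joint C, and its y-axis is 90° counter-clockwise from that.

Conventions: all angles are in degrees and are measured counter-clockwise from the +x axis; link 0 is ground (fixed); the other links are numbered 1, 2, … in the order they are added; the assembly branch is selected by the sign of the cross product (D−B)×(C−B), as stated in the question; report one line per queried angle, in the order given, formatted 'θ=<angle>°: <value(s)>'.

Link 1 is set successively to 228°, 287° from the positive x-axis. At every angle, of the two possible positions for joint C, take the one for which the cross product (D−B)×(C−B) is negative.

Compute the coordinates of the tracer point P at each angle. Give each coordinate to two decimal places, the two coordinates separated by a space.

A=(0,0), D=(6.00,0)
θ=228°: B = A + 1.00·(cos228°, sin228°) = (-0.6691, -0.7431)
θ=228°: |BD| = 6.7104
θ=228°: circle(B,7.00) ∩ circle(D,3.00): a=6.3356, h=2.9765
θ=228°:   candidates: C₊=(5.2979,2.9167) cross=19.974; C₋=(5.9572,-2.9997) cross=-19.974
θ=228°:   branch - wants cross < 0 → take C=(5.9572,-2.9997) (cross=-19.974)
θ=228°: ex = (C−B)/|BC| = (0.9466,-0.3224); ey = (0.3224,0.9466)
θ=228°: P = B + -1.85·ex + 2.98·ey = (-1.4597,2.6741)
θ=287°: B = A + 1.00·(cos287°, sin287°) = (0.2924, -0.9563)
θ=287°: |BD| = 5.7872
θ=287°: circle(B,7.00) ∩ circle(D,3.00): a=6.3495, h=2.9468
θ=287°:   candidates: C₊=(6.0676,2.9992) cross=17.054; C₋=(7.0415,-2.8134) cross=-17.054
θ=287°:   branch - wants cross < 0 → take C=(7.0415,-2.8134) (cross=-17.054)
θ=287°: ex = (C−B)/|BC| = (0.9642,-0.2653); ey = (0.2653,0.9642)
θ=287°: P = B + -1.85·ex + 2.98·ey = (-0.7007,2.4077)

θ=228°: -1.46 2.67
θ=287°: -0.70 2.41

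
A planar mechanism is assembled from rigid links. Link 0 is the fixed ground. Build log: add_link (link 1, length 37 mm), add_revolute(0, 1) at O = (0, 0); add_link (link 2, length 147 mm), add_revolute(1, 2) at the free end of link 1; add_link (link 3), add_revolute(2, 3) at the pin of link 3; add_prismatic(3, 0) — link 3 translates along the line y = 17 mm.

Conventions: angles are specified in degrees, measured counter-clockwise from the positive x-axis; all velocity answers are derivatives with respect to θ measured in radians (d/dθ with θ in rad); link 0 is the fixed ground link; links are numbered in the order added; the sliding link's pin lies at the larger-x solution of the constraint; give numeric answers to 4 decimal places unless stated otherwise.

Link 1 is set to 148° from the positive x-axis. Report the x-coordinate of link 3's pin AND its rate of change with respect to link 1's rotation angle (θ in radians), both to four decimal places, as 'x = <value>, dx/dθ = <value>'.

geometry: r = 37 mm, L = 147 mm, e = 17 mm
crank pin P = (r cos θ, r sin θ) = (-31.377780, 19.607013)
h = r sin θ − e = 19.607013 − 17 = 2.607013
x = r cos θ + √(L² − h²) = -31.377780 + 146.976881 = 115.599101
dx/dθ = −r sin θ − h·r cos θ/√(L² − h²) (θ in radians; h = 2.607013) = -19.050447

x = 115.5991, dx/dθ = -19.0504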